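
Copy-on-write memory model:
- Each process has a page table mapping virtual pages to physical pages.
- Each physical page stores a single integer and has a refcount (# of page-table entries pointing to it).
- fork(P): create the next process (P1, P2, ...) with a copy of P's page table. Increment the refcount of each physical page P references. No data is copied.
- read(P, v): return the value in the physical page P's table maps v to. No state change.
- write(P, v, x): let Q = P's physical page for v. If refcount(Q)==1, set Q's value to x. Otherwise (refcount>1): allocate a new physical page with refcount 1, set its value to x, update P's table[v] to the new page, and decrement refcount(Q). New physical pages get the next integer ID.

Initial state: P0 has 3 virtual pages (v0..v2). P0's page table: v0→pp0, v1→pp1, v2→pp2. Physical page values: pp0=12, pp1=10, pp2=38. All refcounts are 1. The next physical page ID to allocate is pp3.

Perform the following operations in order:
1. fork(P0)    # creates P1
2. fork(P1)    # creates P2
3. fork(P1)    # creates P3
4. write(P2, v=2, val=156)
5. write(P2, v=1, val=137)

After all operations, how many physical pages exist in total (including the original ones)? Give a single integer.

Op 1: fork(P0) -> P1. 3 ppages; refcounts: pp0:2 pp1:2 pp2:2
Op 2: fork(P1) -> P2. 3 ppages; refcounts: pp0:3 pp1:3 pp2:3
Op 3: fork(P1) -> P3. 3 ppages; refcounts: pp0:4 pp1:4 pp2:4
Op 4: write(P2, v2, 156). refcount(pp2)=4>1 -> COPY to pp3. 4 ppages; refcounts: pp0:4 pp1:4 pp2:3 pp3:1
Op 5: write(P2, v1, 137). refcount(pp1)=4>1 -> COPY to pp4. 5 ppages; refcounts: pp0:4 pp1:3 pp2:3 pp3:1 pp4:1

Answer: 5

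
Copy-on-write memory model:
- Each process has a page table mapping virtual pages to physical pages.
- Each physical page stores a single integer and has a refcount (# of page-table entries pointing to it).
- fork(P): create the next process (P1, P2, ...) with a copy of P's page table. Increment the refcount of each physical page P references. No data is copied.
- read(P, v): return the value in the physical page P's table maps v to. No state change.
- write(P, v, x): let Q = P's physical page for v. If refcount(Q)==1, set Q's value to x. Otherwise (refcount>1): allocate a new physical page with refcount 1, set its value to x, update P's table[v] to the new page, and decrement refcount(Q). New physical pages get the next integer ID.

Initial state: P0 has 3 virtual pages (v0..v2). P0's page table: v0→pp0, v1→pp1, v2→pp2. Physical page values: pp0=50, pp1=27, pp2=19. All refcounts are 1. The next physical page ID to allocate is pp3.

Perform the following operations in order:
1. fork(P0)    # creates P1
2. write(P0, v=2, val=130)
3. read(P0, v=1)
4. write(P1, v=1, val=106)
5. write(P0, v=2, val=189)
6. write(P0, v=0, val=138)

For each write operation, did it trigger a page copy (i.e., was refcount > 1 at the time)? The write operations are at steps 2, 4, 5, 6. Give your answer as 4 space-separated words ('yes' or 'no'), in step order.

Op 1: fork(P0) -> P1. 3 ppages; refcounts: pp0:2 pp1:2 pp2:2
Op 2: write(P0, v2, 130). refcount(pp2)=2>1 -> COPY to pp3. 4 ppages; refcounts: pp0:2 pp1:2 pp2:1 pp3:1
Op 3: read(P0, v1) -> 27. No state change.
Op 4: write(P1, v1, 106). refcount(pp1)=2>1 -> COPY to pp4. 5 ppages; refcounts: pp0:2 pp1:1 pp2:1 pp3:1 pp4:1
Op 5: write(P0, v2, 189). refcount(pp3)=1 -> write in place. 5 ppages; refcounts: pp0:2 pp1:1 pp2:1 pp3:1 pp4:1
Op 6: write(P0, v0, 138). refcount(pp0)=2>1 -> COPY to pp5. 6 ppages; refcounts: pp0:1 pp1:1 pp2:1 pp3:1 pp4:1 pp5:1

yes yes no yes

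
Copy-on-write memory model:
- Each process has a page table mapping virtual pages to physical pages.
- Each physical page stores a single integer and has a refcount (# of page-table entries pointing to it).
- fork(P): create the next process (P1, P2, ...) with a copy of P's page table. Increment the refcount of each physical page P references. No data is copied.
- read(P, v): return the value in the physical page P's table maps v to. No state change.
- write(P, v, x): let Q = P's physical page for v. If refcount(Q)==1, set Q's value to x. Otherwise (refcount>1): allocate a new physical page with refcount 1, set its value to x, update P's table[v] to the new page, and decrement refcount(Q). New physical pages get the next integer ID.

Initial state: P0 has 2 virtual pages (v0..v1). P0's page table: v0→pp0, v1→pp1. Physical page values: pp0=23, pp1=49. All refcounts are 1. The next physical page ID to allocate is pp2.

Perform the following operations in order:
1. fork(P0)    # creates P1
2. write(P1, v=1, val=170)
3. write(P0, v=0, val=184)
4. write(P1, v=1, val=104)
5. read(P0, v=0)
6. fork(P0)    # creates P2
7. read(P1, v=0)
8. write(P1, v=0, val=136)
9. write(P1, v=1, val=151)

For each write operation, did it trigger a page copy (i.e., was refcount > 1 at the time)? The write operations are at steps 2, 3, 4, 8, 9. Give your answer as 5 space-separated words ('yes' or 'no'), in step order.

Op 1: fork(P0) -> P1. 2 ppages; refcounts: pp0:2 pp1:2
Op 2: write(P1, v1, 170). refcount(pp1)=2>1 -> COPY to pp2. 3 ppages; refcounts: pp0:2 pp1:1 pp2:1
Op 3: write(P0, v0, 184). refcount(pp0)=2>1 -> COPY to pp3. 4 ppages; refcounts: pp0:1 pp1:1 pp2:1 pp3:1
Op 4: write(P1, v1, 104). refcount(pp2)=1 -> write in place. 4 ppages; refcounts: pp0:1 pp1:1 pp2:1 pp3:1
Op 5: read(P0, v0) -> 184. No state change.
Op 6: fork(P0) -> P2. 4 ppages; refcounts: pp0:1 pp1:2 pp2:1 pp3:2
Op 7: read(P1, v0) -> 23. No state change.
Op 8: write(P1, v0, 136). refcount(pp0)=1 -> write in place. 4 ppages; refcounts: pp0:1 pp1:2 pp2:1 pp3:2
Op 9: write(P1, v1, 151). refcount(pp2)=1 -> write in place. 4 ppages; refcounts: pp0:1 pp1:2 pp2:1 pp3:2

yes yes no no no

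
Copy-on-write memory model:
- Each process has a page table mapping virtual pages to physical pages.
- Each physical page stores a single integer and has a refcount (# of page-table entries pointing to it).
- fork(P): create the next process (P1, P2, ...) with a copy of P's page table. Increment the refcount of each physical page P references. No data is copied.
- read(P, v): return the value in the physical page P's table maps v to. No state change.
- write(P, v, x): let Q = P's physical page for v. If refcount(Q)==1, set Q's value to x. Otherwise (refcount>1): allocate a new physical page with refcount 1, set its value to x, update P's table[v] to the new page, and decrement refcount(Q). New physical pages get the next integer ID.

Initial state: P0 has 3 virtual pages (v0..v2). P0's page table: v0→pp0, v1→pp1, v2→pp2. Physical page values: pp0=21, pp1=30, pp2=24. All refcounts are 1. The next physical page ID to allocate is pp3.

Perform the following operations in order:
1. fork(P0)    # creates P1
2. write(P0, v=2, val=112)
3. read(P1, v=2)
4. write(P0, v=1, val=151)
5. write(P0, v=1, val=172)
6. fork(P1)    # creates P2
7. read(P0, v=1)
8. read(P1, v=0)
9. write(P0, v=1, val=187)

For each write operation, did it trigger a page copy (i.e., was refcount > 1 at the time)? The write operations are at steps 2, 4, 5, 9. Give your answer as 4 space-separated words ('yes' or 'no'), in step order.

Op 1: fork(P0) -> P1. 3 ppages; refcounts: pp0:2 pp1:2 pp2:2
Op 2: write(P0, v2, 112). refcount(pp2)=2>1 -> COPY to pp3. 4 ppages; refcounts: pp0:2 pp1:2 pp2:1 pp3:1
Op 3: read(P1, v2) -> 24. No state change.
Op 4: write(P0, v1, 151). refcount(pp1)=2>1 -> COPY to pp4. 5 ppages; refcounts: pp0:2 pp1:1 pp2:1 pp3:1 pp4:1
Op 5: write(P0, v1, 172). refcount(pp4)=1 -> write in place. 5 ppages; refcounts: pp0:2 pp1:1 pp2:1 pp3:1 pp4:1
Op 6: fork(P1) -> P2. 5 ppages; refcounts: pp0:3 pp1:2 pp2:2 pp3:1 pp4:1
Op 7: read(P0, v1) -> 172. No state change.
Op 8: read(P1, v0) -> 21. No state change.
Op 9: write(P0, v1, 187). refcount(pp4)=1 -> write in place. 5 ppages; refcounts: pp0:3 pp1:2 pp2:2 pp3:1 pp4:1

yes yes no no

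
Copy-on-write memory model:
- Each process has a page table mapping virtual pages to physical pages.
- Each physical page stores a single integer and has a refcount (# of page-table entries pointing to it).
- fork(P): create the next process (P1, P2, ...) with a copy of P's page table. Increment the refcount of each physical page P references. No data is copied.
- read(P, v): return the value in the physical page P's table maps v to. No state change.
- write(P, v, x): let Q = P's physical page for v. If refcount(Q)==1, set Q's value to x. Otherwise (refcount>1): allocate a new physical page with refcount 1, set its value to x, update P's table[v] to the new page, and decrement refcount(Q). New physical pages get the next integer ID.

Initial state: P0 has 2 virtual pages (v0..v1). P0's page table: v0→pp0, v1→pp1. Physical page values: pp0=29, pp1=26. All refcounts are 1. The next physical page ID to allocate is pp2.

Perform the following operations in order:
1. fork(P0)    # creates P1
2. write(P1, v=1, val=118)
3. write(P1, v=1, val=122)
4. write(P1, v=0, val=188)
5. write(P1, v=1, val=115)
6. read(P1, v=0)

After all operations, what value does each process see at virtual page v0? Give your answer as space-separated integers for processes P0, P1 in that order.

Op 1: fork(P0) -> P1. 2 ppages; refcounts: pp0:2 pp1:2
Op 2: write(P1, v1, 118). refcount(pp1)=2>1 -> COPY to pp2. 3 ppages; refcounts: pp0:2 pp1:1 pp2:1
Op 3: write(P1, v1, 122). refcount(pp2)=1 -> write in place. 3 ppages; refcounts: pp0:2 pp1:1 pp2:1
Op 4: write(P1, v0, 188). refcount(pp0)=2>1 -> COPY to pp3. 4 ppages; refcounts: pp0:1 pp1:1 pp2:1 pp3:1
Op 5: write(P1, v1, 115). refcount(pp2)=1 -> write in place. 4 ppages; refcounts: pp0:1 pp1:1 pp2:1 pp3:1
Op 6: read(P1, v0) -> 188. No state change.
P0: v0 -> pp0 = 29
P1: v0 -> pp3 = 188

Answer: 29 188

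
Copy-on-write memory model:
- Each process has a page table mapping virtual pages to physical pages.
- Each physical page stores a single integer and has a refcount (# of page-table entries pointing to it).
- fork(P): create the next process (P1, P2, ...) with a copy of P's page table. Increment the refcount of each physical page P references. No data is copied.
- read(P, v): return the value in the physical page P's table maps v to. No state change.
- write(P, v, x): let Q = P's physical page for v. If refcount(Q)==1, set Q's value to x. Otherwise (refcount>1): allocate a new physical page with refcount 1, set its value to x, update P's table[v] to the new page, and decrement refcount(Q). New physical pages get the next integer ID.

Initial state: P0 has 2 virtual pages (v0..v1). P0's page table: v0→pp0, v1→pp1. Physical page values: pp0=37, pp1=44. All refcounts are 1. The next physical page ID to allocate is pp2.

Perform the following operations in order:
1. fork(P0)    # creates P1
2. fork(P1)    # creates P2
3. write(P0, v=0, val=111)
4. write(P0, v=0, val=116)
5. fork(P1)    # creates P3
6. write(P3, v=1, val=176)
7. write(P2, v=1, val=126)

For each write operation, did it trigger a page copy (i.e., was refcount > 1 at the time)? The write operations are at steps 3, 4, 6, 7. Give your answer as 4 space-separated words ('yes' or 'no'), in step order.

Op 1: fork(P0) -> P1. 2 ppages; refcounts: pp0:2 pp1:2
Op 2: fork(P1) -> P2. 2 ppages; refcounts: pp0:3 pp1:3
Op 3: write(P0, v0, 111). refcount(pp0)=3>1 -> COPY to pp2. 3 ppages; refcounts: pp0:2 pp1:3 pp2:1
Op 4: write(P0, v0, 116). refcount(pp2)=1 -> write in place. 3 ppages; refcounts: pp0:2 pp1:3 pp2:1
Op 5: fork(P1) -> P3. 3 ppages; refcounts: pp0:3 pp1:4 pp2:1
Op 6: write(P3, v1, 176). refcount(pp1)=4>1 -> COPY to pp3. 4 ppages; refcounts: pp0:3 pp1:3 pp2:1 pp3:1
Op 7: write(P2, v1, 126). refcount(pp1)=3>1 -> COPY to pp4. 5 ppages; refcounts: pp0:3 pp1:2 pp2:1 pp3:1 pp4:1

yes no yes yes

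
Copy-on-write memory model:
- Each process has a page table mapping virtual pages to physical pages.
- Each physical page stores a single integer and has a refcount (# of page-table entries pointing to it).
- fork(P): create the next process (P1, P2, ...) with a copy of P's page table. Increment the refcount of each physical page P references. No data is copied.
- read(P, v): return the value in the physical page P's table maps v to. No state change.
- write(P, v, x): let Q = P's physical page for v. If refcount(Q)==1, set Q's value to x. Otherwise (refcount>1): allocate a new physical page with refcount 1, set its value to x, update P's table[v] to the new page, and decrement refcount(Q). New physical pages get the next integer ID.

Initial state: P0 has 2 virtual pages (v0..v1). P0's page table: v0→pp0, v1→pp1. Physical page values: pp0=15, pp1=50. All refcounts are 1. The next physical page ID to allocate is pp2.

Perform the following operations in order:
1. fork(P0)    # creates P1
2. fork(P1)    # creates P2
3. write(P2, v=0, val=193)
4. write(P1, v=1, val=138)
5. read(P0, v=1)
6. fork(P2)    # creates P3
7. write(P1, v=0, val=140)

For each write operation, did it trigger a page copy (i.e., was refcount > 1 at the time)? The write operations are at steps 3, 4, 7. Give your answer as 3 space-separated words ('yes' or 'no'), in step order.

Op 1: fork(P0) -> P1. 2 ppages; refcounts: pp0:2 pp1:2
Op 2: fork(P1) -> P2. 2 ppages; refcounts: pp0:3 pp1:3
Op 3: write(P2, v0, 193). refcount(pp0)=3>1 -> COPY to pp2. 3 ppages; refcounts: pp0:2 pp1:3 pp2:1
Op 4: write(P1, v1, 138). refcount(pp1)=3>1 -> COPY to pp3. 4 ppages; refcounts: pp0:2 pp1:2 pp2:1 pp3:1
Op 5: read(P0, v1) -> 50. No state change.
Op 6: fork(P2) -> P3. 4 ppages; refcounts: pp0:2 pp1:3 pp2:2 pp3:1
Op 7: write(P1, v0, 140). refcount(pp0)=2>1 -> COPY to pp4. 5 ppages; refcounts: pp0:1 pp1:3 pp2:2 pp3:1 pp4:1

yes yes yes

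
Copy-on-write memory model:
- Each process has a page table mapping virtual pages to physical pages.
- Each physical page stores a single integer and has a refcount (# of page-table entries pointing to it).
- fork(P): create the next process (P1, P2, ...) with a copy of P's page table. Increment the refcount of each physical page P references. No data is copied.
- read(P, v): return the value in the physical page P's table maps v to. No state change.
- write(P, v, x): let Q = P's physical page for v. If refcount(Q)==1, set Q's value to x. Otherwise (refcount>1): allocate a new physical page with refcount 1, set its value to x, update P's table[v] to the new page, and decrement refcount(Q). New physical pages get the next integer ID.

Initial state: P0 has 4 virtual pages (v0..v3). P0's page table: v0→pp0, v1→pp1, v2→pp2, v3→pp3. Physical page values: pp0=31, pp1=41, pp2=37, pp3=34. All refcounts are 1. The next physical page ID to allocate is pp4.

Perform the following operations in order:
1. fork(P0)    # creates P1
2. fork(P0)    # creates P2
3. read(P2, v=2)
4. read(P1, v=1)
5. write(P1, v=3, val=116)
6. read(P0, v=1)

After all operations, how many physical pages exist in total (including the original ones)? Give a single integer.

Answer: 5

Derivation:
Op 1: fork(P0) -> P1. 4 ppages; refcounts: pp0:2 pp1:2 pp2:2 pp3:2
Op 2: fork(P0) -> P2. 4 ppages; refcounts: pp0:3 pp1:3 pp2:3 pp3:3
Op 3: read(P2, v2) -> 37. No state change.
Op 4: read(P1, v1) -> 41. No state change.
Op 5: write(P1, v3, 116). refcount(pp3)=3>1 -> COPY to pp4. 5 ppages; refcounts: pp0:3 pp1:3 pp2:3 pp3:2 pp4:1
Op 6: read(P0, v1) -> 41. No state change.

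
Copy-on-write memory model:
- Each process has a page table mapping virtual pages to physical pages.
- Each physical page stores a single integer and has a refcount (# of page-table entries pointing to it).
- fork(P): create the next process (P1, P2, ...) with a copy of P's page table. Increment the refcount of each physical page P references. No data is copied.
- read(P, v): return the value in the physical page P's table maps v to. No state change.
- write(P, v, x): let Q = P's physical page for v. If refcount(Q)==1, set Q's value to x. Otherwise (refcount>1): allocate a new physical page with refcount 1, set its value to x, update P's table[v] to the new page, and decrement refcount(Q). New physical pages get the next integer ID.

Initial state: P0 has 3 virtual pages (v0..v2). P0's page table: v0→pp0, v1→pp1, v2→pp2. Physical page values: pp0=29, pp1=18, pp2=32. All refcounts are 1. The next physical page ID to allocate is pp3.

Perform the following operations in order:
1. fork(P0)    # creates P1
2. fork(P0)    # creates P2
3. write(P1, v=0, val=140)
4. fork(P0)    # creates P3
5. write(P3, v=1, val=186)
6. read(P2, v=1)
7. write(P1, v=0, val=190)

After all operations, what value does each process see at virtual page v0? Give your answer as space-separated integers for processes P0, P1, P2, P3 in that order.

Op 1: fork(P0) -> P1. 3 ppages; refcounts: pp0:2 pp1:2 pp2:2
Op 2: fork(P0) -> P2. 3 ppages; refcounts: pp0:3 pp1:3 pp2:3
Op 3: write(P1, v0, 140). refcount(pp0)=3>1 -> COPY to pp3. 4 ppages; refcounts: pp0:2 pp1:3 pp2:3 pp3:1
Op 4: fork(P0) -> P3. 4 ppages; refcounts: pp0:3 pp1:4 pp2:4 pp3:1
Op 5: write(P3, v1, 186). refcount(pp1)=4>1 -> COPY to pp4. 5 ppages; refcounts: pp0:3 pp1:3 pp2:4 pp3:1 pp4:1
Op 6: read(P2, v1) -> 18. No state change.
Op 7: write(P1, v0, 190). refcount(pp3)=1 -> write in place. 5 ppages; refcounts: pp0:3 pp1:3 pp2:4 pp3:1 pp4:1
P0: v0 -> pp0 = 29
P1: v0 -> pp3 = 190
P2: v0 -> pp0 = 29
P3: v0 -> pp0 = 29

Answer: 29 190 29 29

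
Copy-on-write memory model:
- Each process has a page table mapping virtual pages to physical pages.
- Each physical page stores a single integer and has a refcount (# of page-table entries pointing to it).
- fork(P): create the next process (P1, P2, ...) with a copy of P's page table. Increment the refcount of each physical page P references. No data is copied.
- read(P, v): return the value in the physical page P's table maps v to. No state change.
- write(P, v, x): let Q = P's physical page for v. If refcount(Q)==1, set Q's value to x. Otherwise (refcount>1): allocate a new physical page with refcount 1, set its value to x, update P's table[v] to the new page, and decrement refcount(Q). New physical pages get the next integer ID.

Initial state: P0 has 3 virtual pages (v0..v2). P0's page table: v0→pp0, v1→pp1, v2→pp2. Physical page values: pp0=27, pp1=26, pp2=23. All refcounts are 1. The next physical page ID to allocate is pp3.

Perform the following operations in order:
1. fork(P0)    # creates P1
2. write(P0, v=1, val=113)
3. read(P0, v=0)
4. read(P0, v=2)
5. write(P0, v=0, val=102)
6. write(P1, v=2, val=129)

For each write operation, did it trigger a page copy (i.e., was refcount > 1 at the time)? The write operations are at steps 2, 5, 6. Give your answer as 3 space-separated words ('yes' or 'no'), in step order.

Op 1: fork(P0) -> P1. 3 ppages; refcounts: pp0:2 pp1:2 pp2:2
Op 2: write(P0, v1, 113). refcount(pp1)=2>1 -> COPY to pp3. 4 ppages; refcounts: pp0:2 pp1:1 pp2:2 pp3:1
Op 3: read(P0, v0) -> 27. No state change.
Op 4: read(P0, v2) -> 23. No state change.
Op 5: write(P0, v0, 102). refcount(pp0)=2>1 -> COPY to pp4. 5 ppages; refcounts: pp0:1 pp1:1 pp2:2 pp3:1 pp4:1
Op 6: write(P1, v2, 129). refcount(pp2)=2>1 -> COPY to pp5. 6 ppages; refcounts: pp0:1 pp1:1 pp2:1 pp3:1 pp4:1 pp5:1

yes yes yes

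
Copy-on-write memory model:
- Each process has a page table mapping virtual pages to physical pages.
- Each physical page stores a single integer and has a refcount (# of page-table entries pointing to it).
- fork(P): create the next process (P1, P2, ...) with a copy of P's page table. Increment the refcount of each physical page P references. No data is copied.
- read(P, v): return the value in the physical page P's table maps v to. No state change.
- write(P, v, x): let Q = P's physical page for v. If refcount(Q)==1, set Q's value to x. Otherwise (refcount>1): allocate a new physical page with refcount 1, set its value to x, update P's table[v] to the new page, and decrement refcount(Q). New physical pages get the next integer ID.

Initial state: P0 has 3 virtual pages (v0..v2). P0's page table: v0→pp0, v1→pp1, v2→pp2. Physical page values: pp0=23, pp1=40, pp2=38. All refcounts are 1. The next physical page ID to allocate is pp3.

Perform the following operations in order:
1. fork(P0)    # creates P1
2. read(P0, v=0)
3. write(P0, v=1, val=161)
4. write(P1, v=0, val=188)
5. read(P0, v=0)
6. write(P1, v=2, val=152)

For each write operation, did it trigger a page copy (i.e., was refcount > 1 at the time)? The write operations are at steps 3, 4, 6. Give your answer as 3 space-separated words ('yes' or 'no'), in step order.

Op 1: fork(P0) -> P1. 3 ppages; refcounts: pp0:2 pp1:2 pp2:2
Op 2: read(P0, v0) -> 23. No state change.
Op 3: write(P0, v1, 161). refcount(pp1)=2>1 -> COPY to pp3. 4 ppages; refcounts: pp0:2 pp1:1 pp2:2 pp3:1
Op 4: write(P1, v0, 188). refcount(pp0)=2>1 -> COPY to pp4. 5 ppages; refcounts: pp0:1 pp1:1 pp2:2 pp3:1 pp4:1
Op 5: read(P0, v0) -> 23. No state change.
Op 6: write(P1, v2, 152). refcount(pp2)=2>1 -> COPY to pp5. 6 ppages; refcounts: pp0:1 pp1:1 pp2:1 pp3:1 pp4:1 pp5:1

yes yes yes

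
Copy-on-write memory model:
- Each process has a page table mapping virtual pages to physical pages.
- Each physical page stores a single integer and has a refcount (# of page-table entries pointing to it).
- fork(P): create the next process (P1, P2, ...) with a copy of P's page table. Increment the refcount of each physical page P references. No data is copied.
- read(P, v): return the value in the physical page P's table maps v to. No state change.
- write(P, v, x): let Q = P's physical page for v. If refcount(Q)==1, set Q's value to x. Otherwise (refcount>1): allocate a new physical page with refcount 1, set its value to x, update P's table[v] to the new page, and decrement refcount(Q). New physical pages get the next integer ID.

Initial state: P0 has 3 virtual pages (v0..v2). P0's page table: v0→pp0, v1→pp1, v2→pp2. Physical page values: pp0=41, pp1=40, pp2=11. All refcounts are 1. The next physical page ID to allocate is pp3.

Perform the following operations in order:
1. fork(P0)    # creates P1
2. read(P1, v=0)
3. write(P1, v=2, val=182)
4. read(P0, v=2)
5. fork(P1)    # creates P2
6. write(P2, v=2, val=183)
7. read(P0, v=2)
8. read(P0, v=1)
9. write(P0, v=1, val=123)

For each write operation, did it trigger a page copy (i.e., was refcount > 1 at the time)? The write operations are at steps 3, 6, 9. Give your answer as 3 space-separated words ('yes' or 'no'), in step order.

Op 1: fork(P0) -> P1. 3 ppages; refcounts: pp0:2 pp1:2 pp2:2
Op 2: read(P1, v0) -> 41. No state change.
Op 3: write(P1, v2, 182). refcount(pp2)=2>1 -> COPY to pp3. 4 ppages; refcounts: pp0:2 pp1:2 pp2:1 pp3:1
Op 4: read(P0, v2) -> 11. No state change.
Op 5: fork(P1) -> P2. 4 ppages; refcounts: pp0:3 pp1:3 pp2:1 pp3:2
Op 6: write(P2, v2, 183). refcount(pp3)=2>1 -> COPY to pp4. 5 ppages; refcounts: pp0:3 pp1:3 pp2:1 pp3:1 pp4:1
Op 7: read(P0, v2) -> 11. No state change.
Op 8: read(P0, v1) -> 40. No state change.
Op 9: write(P0, v1, 123). refcount(pp1)=3>1 -> COPY to pp5. 6 ppages; refcounts: pp0:3 pp1:2 pp2:1 pp3:1 pp4:1 pp5:1

yes yes yes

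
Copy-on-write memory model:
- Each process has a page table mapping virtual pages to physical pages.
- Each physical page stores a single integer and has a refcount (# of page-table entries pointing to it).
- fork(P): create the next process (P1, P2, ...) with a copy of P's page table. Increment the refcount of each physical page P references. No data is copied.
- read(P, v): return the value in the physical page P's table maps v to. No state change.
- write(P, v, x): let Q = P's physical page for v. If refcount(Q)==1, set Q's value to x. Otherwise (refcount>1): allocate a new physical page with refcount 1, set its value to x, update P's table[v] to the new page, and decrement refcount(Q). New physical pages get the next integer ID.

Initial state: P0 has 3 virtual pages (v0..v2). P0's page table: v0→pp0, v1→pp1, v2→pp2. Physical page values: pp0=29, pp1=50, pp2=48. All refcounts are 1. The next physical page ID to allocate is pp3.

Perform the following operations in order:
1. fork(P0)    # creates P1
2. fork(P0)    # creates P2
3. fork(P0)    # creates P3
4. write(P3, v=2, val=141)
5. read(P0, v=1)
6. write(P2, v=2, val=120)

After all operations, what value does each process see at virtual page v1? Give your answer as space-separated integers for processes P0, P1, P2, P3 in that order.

Answer: 50 50 50 50

Derivation:
Op 1: fork(P0) -> P1. 3 ppages; refcounts: pp0:2 pp1:2 pp2:2
Op 2: fork(P0) -> P2. 3 ppages; refcounts: pp0:3 pp1:3 pp2:3
Op 3: fork(P0) -> P3. 3 ppages; refcounts: pp0:4 pp1:4 pp2:4
Op 4: write(P3, v2, 141). refcount(pp2)=4>1 -> COPY to pp3. 4 ppages; refcounts: pp0:4 pp1:4 pp2:3 pp3:1
Op 5: read(P0, v1) -> 50. No state change.
Op 6: write(P2, v2, 120). refcount(pp2)=3>1 -> COPY to pp4. 5 ppages; refcounts: pp0:4 pp1:4 pp2:2 pp3:1 pp4:1
P0: v1 -> pp1 = 50
P1: v1 -> pp1 = 50
P2: v1 -> pp1 = 50
P3: v1 -> pp1 = 50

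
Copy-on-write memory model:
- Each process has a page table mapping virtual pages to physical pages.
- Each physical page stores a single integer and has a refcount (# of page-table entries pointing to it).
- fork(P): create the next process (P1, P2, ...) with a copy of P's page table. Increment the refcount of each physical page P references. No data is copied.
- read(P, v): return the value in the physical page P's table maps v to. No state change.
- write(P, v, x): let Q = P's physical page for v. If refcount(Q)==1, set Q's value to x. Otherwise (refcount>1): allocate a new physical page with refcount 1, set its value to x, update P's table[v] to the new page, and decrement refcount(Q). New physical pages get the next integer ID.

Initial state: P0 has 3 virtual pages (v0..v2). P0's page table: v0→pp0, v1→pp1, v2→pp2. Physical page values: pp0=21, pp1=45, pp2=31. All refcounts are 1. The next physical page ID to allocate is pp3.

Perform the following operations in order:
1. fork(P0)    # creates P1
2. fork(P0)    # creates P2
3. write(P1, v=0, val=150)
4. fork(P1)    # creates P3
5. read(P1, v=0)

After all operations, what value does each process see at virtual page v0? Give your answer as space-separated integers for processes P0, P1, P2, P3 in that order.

Op 1: fork(P0) -> P1. 3 ppages; refcounts: pp0:2 pp1:2 pp2:2
Op 2: fork(P0) -> P2. 3 ppages; refcounts: pp0:3 pp1:3 pp2:3
Op 3: write(P1, v0, 150). refcount(pp0)=3>1 -> COPY to pp3. 4 ppages; refcounts: pp0:2 pp1:3 pp2:3 pp3:1
Op 4: fork(P1) -> P3. 4 ppages; refcounts: pp0:2 pp1:4 pp2:4 pp3:2
Op 5: read(P1, v0) -> 150. No state change.
P0: v0 -> pp0 = 21
P1: v0 -> pp3 = 150
P2: v0 -> pp0 = 21
P3: v0 -> pp3 = 150

Answer: 21 150 21 150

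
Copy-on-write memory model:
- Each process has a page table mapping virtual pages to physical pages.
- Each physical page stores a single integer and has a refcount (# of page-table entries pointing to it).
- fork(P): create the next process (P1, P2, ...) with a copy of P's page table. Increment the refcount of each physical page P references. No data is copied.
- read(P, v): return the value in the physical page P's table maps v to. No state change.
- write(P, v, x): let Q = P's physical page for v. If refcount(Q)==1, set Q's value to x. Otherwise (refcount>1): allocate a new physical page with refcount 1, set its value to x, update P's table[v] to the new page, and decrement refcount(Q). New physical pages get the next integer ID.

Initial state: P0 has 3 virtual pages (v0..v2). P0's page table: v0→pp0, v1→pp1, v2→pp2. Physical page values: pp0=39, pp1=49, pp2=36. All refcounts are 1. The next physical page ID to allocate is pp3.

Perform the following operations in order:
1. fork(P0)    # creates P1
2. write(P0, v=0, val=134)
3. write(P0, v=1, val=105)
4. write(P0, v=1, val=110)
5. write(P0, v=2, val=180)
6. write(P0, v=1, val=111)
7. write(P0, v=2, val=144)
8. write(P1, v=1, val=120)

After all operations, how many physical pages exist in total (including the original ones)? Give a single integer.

Answer: 6

Derivation:
Op 1: fork(P0) -> P1. 3 ppages; refcounts: pp0:2 pp1:2 pp2:2
Op 2: write(P0, v0, 134). refcount(pp0)=2>1 -> COPY to pp3. 4 ppages; refcounts: pp0:1 pp1:2 pp2:2 pp3:1
Op 3: write(P0, v1, 105). refcount(pp1)=2>1 -> COPY to pp4. 5 ppages; refcounts: pp0:1 pp1:1 pp2:2 pp3:1 pp4:1
Op 4: write(P0, v1, 110). refcount(pp4)=1 -> write in place. 5 ppages; refcounts: pp0:1 pp1:1 pp2:2 pp3:1 pp4:1
Op 5: write(P0, v2, 180). refcount(pp2)=2>1 -> COPY to pp5. 6 ppages; refcounts: pp0:1 pp1:1 pp2:1 pp3:1 pp4:1 pp5:1
Op 6: write(P0, v1, 111). refcount(pp4)=1 -> write in place. 6 ppages; refcounts: pp0:1 pp1:1 pp2:1 pp3:1 pp4:1 pp5:1
Op 7: write(P0, v2, 144). refcount(pp5)=1 -> write in place. 6 ppages; refcounts: pp0:1 pp1:1 pp2:1 pp3:1 pp4:1 pp5:1
Op 8: write(P1, v1, 120). refcount(pp1)=1 -> write in place. 6 ppages; refcounts: pp0:1 pp1:1 pp2:1 pp3:1 pp4:1 pp5:1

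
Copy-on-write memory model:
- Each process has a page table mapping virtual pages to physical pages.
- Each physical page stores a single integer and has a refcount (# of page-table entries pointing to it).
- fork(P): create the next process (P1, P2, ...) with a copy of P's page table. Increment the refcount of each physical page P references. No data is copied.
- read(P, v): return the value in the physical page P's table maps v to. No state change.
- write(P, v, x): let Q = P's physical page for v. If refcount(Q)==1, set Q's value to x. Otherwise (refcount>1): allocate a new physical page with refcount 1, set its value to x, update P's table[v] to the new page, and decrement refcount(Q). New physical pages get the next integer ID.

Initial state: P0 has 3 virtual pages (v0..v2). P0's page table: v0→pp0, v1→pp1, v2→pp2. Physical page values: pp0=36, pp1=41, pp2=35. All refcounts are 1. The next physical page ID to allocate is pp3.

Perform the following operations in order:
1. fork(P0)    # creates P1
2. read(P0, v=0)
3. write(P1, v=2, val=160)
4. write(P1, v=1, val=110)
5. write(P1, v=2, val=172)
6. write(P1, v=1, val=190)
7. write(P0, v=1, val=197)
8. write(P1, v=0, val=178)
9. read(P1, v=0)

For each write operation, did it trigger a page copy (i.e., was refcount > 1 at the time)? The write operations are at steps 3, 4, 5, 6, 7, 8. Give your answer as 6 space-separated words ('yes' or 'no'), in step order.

Op 1: fork(P0) -> P1. 3 ppages; refcounts: pp0:2 pp1:2 pp2:2
Op 2: read(P0, v0) -> 36. No state change.
Op 3: write(P1, v2, 160). refcount(pp2)=2>1 -> COPY to pp3. 4 ppages; refcounts: pp0:2 pp1:2 pp2:1 pp3:1
Op 4: write(P1, v1, 110). refcount(pp1)=2>1 -> COPY to pp4. 5 ppages; refcounts: pp0:2 pp1:1 pp2:1 pp3:1 pp4:1
Op 5: write(P1, v2, 172). refcount(pp3)=1 -> write in place. 5 ppages; refcounts: pp0:2 pp1:1 pp2:1 pp3:1 pp4:1
Op 6: write(P1, v1, 190). refcount(pp4)=1 -> write in place. 5 ppages; refcounts: pp0:2 pp1:1 pp2:1 pp3:1 pp4:1
Op 7: write(P0, v1, 197). refcount(pp1)=1 -> write in place. 5 ppages; refcounts: pp0:2 pp1:1 pp2:1 pp3:1 pp4:1
Op 8: write(P1, v0, 178). refcount(pp0)=2>1 -> COPY to pp5. 6 ppages; refcounts: pp0:1 pp1:1 pp2:1 pp3:1 pp4:1 pp5:1
Op 9: read(P1, v0) -> 178. No state change.

yes yes no no no yes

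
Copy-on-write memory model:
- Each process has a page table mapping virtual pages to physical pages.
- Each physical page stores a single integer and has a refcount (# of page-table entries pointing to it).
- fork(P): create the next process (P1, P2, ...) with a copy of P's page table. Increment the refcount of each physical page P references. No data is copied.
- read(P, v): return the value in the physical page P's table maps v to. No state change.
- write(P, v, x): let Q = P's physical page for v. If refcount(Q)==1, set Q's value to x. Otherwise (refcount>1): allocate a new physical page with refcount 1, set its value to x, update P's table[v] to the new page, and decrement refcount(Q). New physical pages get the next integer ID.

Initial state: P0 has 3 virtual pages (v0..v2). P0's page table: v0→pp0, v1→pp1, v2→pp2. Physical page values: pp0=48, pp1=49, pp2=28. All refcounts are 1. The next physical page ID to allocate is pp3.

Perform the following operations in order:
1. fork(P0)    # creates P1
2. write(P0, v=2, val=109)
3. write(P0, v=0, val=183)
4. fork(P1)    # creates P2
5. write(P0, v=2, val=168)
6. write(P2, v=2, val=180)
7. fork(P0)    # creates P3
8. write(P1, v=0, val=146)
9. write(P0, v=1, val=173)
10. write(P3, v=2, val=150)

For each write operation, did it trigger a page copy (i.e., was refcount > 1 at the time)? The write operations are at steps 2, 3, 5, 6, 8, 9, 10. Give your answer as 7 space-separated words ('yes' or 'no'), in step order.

Op 1: fork(P0) -> P1. 3 ppages; refcounts: pp0:2 pp1:2 pp2:2
Op 2: write(P0, v2, 109). refcount(pp2)=2>1 -> COPY to pp3. 4 ppages; refcounts: pp0:2 pp1:2 pp2:1 pp3:1
Op 3: write(P0, v0, 183). refcount(pp0)=2>1 -> COPY to pp4. 5 ppages; refcounts: pp0:1 pp1:2 pp2:1 pp3:1 pp4:1
Op 4: fork(P1) -> P2. 5 ppages; refcounts: pp0:2 pp1:3 pp2:2 pp3:1 pp4:1
Op 5: write(P0, v2, 168). refcount(pp3)=1 -> write in place. 5 ppages; refcounts: pp0:2 pp1:3 pp2:2 pp3:1 pp4:1
Op 6: write(P2, v2, 180). refcount(pp2)=2>1 -> COPY to pp5. 6 ppages; refcounts: pp0:2 pp1:3 pp2:1 pp3:1 pp4:1 pp5:1
Op 7: fork(P0) -> P3. 6 ppages; refcounts: pp0:2 pp1:4 pp2:1 pp3:2 pp4:2 pp5:1
Op 8: write(P1, v0, 146). refcount(pp0)=2>1 -> COPY to pp6. 7 ppages; refcounts: pp0:1 pp1:4 pp2:1 pp3:2 pp4:2 pp5:1 pp6:1
Op 9: write(P0, v1, 173). refcount(pp1)=4>1 -> COPY to pp7. 8 ppages; refcounts: pp0:1 pp1:3 pp2:1 pp3:2 pp4:2 pp5:1 pp6:1 pp7:1
Op 10: write(P3, v2, 150). refcount(pp3)=2>1 -> COPY to pp8. 9 ppages; refcounts: pp0:1 pp1:3 pp2:1 pp3:1 pp4:2 pp5:1 pp6:1 pp7:1 pp8:1

yes yes no yes yes yes yes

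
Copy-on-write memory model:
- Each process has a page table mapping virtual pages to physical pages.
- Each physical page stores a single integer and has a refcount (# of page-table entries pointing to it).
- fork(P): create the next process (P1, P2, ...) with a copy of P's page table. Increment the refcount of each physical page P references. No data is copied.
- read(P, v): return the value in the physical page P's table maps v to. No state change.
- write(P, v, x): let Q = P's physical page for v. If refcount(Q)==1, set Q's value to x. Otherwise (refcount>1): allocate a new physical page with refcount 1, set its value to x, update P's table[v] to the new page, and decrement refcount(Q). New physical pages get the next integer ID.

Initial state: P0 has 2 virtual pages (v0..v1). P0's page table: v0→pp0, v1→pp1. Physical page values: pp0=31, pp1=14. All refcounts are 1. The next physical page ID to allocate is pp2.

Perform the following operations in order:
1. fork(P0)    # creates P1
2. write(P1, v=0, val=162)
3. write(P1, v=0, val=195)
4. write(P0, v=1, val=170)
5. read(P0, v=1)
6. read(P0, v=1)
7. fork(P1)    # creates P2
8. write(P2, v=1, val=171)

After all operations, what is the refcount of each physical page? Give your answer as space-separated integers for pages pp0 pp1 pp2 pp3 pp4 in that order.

Answer: 1 1 2 1 1

Derivation:
Op 1: fork(P0) -> P1. 2 ppages; refcounts: pp0:2 pp1:2
Op 2: write(P1, v0, 162). refcount(pp0)=2>1 -> COPY to pp2. 3 ppages; refcounts: pp0:1 pp1:2 pp2:1
Op 3: write(P1, v0, 195). refcount(pp2)=1 -> write in place. 3 ppages; refcounts: pp0:1 pp1:2 pp2:1
Op 4: write(P0, v1, 170). refcount(pp1)=2>1 -> COPY to pp3. 4 ppages; refcounts: pp0:1 pp1:1 pp2:1 pp3:1
Op 5: read(P0, v1) -> 170. No state change.
Op 6: read(P0, v1) -> 170. No state change.
Op 7: fork(P1) -> P2. 4 ppages; refcounts: pp0:1 pp1:2 pp2:2 pp3:1
Op 8: write(P2, v1, 171). refcount(pp1)=2>1 -> COPY to pp4. 5 ppages; refcounts: pp0:1 pp1:1 pp2:2 pp3:1 pp4:1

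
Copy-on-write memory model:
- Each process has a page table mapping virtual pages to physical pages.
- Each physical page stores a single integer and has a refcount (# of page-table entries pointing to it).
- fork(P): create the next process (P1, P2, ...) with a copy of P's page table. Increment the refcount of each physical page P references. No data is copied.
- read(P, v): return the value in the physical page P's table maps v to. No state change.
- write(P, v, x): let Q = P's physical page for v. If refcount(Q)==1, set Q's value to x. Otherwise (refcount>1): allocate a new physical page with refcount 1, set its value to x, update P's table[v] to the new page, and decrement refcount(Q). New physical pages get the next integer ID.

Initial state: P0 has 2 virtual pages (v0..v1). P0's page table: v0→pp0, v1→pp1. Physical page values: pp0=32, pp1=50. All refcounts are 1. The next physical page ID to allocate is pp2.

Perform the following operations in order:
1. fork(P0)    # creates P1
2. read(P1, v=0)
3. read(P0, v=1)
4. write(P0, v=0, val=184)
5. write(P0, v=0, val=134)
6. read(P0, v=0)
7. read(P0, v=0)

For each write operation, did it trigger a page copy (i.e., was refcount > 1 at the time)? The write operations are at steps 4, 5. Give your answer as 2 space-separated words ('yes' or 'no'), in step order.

Op 1: fork(P0) -> P1. 2 ppages; refcounts: pp0:2 pp1:2
Op 2: read(P1, v0) -> 32. No state change.
Op 3: read(P0, v1) -> 50. No state change.
Op 4: write(P0, v0, 184). refcount(pp0)=2>1 -> COPY to pp2. 3 ppages; refcounts: pp0:1 pp1:2 pp2:1
Op 5: write(P0, v0, 134). refcount(pp2)=1 -> write in place. 3 ppages; refcounts: pp0:1 pp1:2 pp2:1
Op 6: read(P0, v0) -> 134. No state change.
Op 7: read(P0, v0) -> 134. No state change.

yes no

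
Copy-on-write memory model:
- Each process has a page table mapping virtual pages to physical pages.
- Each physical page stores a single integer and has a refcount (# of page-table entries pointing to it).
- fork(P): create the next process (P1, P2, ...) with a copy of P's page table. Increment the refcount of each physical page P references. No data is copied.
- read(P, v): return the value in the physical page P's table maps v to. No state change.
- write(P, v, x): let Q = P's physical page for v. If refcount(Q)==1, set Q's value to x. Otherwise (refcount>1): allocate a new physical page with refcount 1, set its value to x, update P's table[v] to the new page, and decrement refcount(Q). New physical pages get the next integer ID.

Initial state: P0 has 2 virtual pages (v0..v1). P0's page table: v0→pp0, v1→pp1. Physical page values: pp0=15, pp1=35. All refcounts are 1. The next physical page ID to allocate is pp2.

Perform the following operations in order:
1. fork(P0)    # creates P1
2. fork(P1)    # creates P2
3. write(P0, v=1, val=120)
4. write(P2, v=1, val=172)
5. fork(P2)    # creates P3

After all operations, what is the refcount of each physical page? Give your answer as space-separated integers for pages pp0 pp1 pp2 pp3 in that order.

Answer: 4 1 1 2

Derivation:
Op 1: fork(P0) -> P1. 2 ppages; refcounts: pp0:2 pp1:2
Op 2: fork(P1) -> P2. 2 ppages; refcounts: pp0:3 pp1:3
Op 3: write(P0, v1, 120). refcount(pp1)=3>1 -> COPY to pp2. 3 ppages; refcounts: pp0:3 pp1:2 pp2:1
Op 4: write(P2, v1, 172). refcount(pp1)=2>1 -> COPY to pp3. 4 ppages; refcounts: pp0:3 pp1:1 pp2:1 pp3:1
Op 5: fork(P2) -> P3. 4 ppages; refcounts: pp0:4 pp1:1 pp2:1 pp3:2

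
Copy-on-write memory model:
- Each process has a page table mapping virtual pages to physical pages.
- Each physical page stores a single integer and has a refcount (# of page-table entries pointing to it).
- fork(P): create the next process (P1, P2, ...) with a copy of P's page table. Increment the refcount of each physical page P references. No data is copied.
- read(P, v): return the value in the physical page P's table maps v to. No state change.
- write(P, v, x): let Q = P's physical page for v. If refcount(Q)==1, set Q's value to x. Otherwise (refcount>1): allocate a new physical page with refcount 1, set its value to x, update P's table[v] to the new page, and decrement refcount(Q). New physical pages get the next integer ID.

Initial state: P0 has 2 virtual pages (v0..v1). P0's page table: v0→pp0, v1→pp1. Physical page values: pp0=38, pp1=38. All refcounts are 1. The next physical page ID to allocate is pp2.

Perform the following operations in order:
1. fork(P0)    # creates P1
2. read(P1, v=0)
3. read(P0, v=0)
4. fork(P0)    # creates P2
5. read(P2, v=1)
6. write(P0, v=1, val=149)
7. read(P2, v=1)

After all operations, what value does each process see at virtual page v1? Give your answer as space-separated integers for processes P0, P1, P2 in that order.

Op 1: fork(P0) -> P1. 2 ppages; refcounts: pp0:2 pp1:2
Op 2: read(P1, v0) -> 38. No state change.
Op 3: read(P0, v0) -> 38. No state change.
Op 4: fork(P0) -> P2. 2 ppages; refcounts: pp0:3 pp1:3
Op 5: read(P2, v1) -> 38. No state change.
Op 6: write(P0, v1, 149). refcount(pp1)=3>1 -> COPY to pp2. 3 ppages; refcounts: pp0:3 pp1:2 pp2:1
Op 7: read(P2, v1) -> 38. No state change.
P0: v1 -> pp2 = 149
P1: v1 -> pp1 = 38
P2: v1 -> pp1 = 38

Answer: 149 38 38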